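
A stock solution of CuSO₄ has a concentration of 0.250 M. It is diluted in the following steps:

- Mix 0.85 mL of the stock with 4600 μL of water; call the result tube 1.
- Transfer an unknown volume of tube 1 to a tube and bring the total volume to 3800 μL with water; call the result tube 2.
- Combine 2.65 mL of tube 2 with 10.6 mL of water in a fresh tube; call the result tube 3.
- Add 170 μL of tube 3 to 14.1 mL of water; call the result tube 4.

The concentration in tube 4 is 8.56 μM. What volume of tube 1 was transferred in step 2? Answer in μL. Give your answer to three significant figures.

Step 1: 0.85 mL + 4600 μL = 5.45 mL total → factor 5.45/0.85 = 6.4118
Step 2: v brought to 3800 μL → factor = 3800 μL/v
Step 3: 2.65 mL + 10.6 mL = 13.25 mL total → factor 13.25/2.65 = 5
Step 4: 170 μL + 14.1 mL = 14270 μL total → factor 14270/170 = 83.941
Product of known-step factors = 2691.1
Overall factor = 0.250 M / (8.56 μM) = 29206
Step-2 factor = 29206 / 2691.1 = 10.853
v = 3800 μL / 10.853 = 350 μL

350 μL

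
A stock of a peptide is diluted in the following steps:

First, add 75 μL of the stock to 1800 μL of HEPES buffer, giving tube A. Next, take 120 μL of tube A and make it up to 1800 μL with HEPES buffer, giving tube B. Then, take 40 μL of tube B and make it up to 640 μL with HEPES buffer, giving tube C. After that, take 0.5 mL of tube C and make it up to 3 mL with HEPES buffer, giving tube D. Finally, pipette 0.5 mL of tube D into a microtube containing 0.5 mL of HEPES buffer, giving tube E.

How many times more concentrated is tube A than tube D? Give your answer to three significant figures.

Step 1: 75 μL + 1800 μL = 1875 μL total → factor 1875/75 = 25
Step 2: 120 μL brought to 1800 μL → factor 1800/120 = 15
Step 3: 40 μL brought to 640 μL → factor 640/40 = 16
Step 4: 0.5 mL brought to 3 mL → factor 3/0.5 = 6
Dilution factor to tube A = 25; to tube D = 36000
[tube A]/[tube D] = (factor to tube D)/(factor to tube A) = 36000/25 = 1.44 × 10^3

1.44 × 10^3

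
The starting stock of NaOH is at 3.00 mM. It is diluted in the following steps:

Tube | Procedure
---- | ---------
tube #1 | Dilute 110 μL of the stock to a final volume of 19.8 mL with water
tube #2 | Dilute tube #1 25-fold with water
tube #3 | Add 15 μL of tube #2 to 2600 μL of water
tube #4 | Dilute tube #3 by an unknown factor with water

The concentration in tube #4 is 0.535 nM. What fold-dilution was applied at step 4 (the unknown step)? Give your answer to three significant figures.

Step 1: 110 μL brought to 19.8 mL → factor 19800/110 = 180
Step 2: 25-fold → factor 25
Step 3: 15 μL + 2600 μL = 2615 μL total → factor 2615/15 = 174.33
Step 4: unknown factor x
Product of known-step factors = 7.845 × 10^5
Overall factor = 3.00 mM / (0.535 nM) = 5.6075 × 10^6
x = 5.6075 × 10^6 / 7.845 × 10^5 = 7.15

7.15-fold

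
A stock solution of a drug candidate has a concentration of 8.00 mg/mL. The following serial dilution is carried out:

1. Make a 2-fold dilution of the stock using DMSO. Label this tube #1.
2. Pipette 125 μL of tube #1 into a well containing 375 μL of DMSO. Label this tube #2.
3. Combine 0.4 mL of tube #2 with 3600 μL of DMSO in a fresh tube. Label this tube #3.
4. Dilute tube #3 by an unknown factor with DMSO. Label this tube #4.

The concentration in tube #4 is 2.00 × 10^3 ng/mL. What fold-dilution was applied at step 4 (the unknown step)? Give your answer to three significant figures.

50.0-fold

Step 1: 2-fold → factor 2
Step 2: 125 μL + 375 μL = 500 μL total → factor 500/125 = 4
Step 3: 0.4 mL + 3600 μL = 4 mL total → factor 4/0.4 = 10
Step 4: unknown factor x
Product of known-step factors = 80
Overall factor = 8.00 mg/mL / (2.00 × 10^3 ng/mL) = 4000
x = 4000 / 80 = 50.0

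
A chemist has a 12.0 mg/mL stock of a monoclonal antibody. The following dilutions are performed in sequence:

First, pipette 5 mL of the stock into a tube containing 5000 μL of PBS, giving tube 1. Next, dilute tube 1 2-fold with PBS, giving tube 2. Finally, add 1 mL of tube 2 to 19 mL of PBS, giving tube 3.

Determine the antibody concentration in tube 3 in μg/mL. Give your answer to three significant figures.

Step 1: 5 mL + 5000 μL = 10 mL total → factor 10/5 = 2
Step 2: 2-fold → factor 2
Step 3: 1 mL + 19 mL = 20 mL total → factor 20/1 = 20
Overall dilution factor = 2 × 2 × 20 = 80
Final = 12.0 mg/mL / 80 = 0.1500 mg/mL = 150 μg/mL

150 μg/mL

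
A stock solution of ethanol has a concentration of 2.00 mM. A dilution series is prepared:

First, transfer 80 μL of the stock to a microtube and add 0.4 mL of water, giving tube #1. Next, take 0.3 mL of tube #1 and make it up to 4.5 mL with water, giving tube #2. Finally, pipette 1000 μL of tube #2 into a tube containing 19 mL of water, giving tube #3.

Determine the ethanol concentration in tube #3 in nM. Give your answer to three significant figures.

Step 1: 80 μL + 0.4 mL = 480 μL total → factor 480/80 = 6
Step 2: 0.3 mL brought to 4.5 mL → factor 4.5/0.3 = 15
Step 3: 1000 μL + 19 mL = 20000 μL total → factor 20000/1000 = 20
Overall dilution factor = 6 × 15 × 20 = 1800
Final = 2.00 mM / 1800 = 0.001111 mM = 1.11 × 10^3 nM

1.11 × 10^3 nM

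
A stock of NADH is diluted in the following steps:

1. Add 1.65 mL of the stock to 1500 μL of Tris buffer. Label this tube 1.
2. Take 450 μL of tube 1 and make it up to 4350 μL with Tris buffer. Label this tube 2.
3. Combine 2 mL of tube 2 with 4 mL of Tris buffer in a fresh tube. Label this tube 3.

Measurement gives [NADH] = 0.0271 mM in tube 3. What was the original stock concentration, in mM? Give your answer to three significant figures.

Step 1: 1.65 mL + 1500 μL = 3.15 mL total → factor 3.15/1.65 = 1.9091
Step 2: 450 μL brought to 4350 μL → factor 4350/450 = 9.6667
Step 3: 2 mL + 4 mL = 6 mL total → factor 6/2 = 3
Overall dilution factor = 1.9091 × 9.6667 × 3 = 55.364
Stock = 0.0271 mM × 55.364 = 1.50 mM

1.50 mM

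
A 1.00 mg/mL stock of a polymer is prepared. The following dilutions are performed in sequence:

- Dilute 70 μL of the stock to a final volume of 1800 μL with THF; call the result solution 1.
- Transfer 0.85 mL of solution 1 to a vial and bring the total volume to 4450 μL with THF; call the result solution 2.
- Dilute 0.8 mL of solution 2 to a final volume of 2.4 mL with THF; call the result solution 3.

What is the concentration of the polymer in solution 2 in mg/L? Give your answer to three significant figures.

7.43 mg/L

Step 1: 70 μL brought to 1800 μL → factor 1800/70 = 25.714
Step 2: 0.85 mL brought to 4450 μL → factor 4.45/0.85 = 5.2353
Dilution factor through solution 2 = 25.714 × 5.2353 = 134.62
[solution 2] = 1.00 mg/mL / 134.62 = 0.007428 mg/mL = 7.43 mg/L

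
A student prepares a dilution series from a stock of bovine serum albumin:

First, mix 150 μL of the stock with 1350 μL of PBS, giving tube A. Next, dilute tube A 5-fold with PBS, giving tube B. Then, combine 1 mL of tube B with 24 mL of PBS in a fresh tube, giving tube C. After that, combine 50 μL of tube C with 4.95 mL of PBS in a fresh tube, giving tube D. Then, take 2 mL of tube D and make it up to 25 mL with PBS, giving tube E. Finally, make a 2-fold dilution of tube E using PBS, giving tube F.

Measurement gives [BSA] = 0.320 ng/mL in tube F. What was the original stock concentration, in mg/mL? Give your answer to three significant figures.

1.00 mg/mL

Step 1: 150 μL + 1350 μL = 1500 μL total → factor 1500/150 = 10
Step 2: 5-fold → factor 5
Step 3: 1 mL + 24 mL = 25 mL total → factor 25/1 = 25
Step 4: 50 μL + 4.95 mL = 5000 μL total → factor 5000/50 = 100
Step 5: 2 mL brought to 25 mL → factor 25/2 = 12.5
Step 6: 2-fold → factor 2
Overall dilution factor = 10 × 5 × 25 × 100 × 12.5 × 2 = 3.125 × 10^6
Stock = 0.320 ng/mL × 3.125 × 10^6 = 1.000 × 10^6 ng/mL = 1.00 mg/mL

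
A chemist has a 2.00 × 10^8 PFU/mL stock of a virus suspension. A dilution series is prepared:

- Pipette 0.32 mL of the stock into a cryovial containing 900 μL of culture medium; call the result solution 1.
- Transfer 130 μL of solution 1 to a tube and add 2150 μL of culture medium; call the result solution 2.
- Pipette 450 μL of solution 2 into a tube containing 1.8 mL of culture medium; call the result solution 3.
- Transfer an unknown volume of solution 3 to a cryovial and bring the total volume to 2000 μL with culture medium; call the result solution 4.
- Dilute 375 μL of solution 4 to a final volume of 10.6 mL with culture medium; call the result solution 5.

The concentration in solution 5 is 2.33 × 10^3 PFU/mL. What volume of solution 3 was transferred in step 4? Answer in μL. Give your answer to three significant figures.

220 μL

Step 1: 0.32 mL + 900 μL = 1.22 mL total → factor 1.22/0.32 = 3.8125
Step 2: 130 μL + 2150 μL = 2280 μL total → factor 2280/130 = 17.538
Step 3: 450 μL + 1.8 mL = 2250 μL total → factor 2250/450 = 5
Step 4: v brought to 2000 μL → factor = 2000 μL/v
Step 5: 375 μL brought to 10.6 mL → factor 10600/375 = 28.267
Product of known-step factors = 9450.3
Overall factor = 2.00 × 10^8 PFU/mL / (2.33 × 10^3 PFU/mL) = 85837
Step-4 factor = 85837 / 9450.3 = 9.083
v = 2000 μL / 9.083 = 220 μL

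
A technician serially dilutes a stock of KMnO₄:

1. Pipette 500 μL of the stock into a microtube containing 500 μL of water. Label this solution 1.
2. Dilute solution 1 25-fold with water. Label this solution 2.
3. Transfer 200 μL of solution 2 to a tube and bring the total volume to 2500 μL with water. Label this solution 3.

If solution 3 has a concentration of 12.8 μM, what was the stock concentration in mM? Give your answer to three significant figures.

Step 1: 500 μL + 500 μL = 1000 μL total → factor 1000/500 = 2
Step 2: 25-fold → factor 25
Step 3: 200 μL brought to 2500 μL → factor 2500/200 = 12.5
Overall dilution factor = 2 × 25 × 12.5 = 625
Stock = 12.8 μM × 625 = 8000 μM = 8.00 mM

8.00 mM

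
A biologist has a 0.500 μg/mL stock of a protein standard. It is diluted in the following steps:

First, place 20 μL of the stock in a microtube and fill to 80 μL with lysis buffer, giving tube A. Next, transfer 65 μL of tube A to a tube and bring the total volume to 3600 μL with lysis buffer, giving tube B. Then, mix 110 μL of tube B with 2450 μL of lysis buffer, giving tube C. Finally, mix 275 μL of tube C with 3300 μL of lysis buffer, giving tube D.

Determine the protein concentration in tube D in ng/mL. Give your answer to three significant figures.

Step 1: 20 μL brought to 80 μL → factor 80/20 = 4
Step 2: 65 μL brought to 3600 μL → factor 3600/65 = 55.385
Step 3: 110 μL + 2450 μL = 2560 μL total → factor 2560/110 = 23.273
Step 4: 275 μL + 3300 μL = 3575 μL total → factor 3575/275 = 13
Overall dilution factor = 4 × 55.385 × 23.273 × 13 = 67025
Final = 0.500 μg/mL / 67025 = 7.460 × 10^-6 μg/mL = 0.00746 ng/mL

0.00746 ng/mL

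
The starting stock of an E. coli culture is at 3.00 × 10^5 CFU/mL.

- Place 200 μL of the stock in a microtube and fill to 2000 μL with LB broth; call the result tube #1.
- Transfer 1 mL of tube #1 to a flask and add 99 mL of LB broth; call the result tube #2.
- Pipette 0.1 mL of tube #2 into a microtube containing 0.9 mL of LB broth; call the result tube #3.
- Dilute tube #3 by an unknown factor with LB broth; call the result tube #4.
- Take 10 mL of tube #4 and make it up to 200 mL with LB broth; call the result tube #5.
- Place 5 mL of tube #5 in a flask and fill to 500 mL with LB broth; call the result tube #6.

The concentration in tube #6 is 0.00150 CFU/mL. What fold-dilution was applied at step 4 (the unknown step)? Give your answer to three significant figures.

Step 1: 200 μL brought to 2000 μL → factor 2000/200 = 10
Step 2: 1 mL + 99 mL = 100 mL total → factor 100/1 = 100
Step 3: 0.1 mL + 0.9 mL = 1 mL total → factor 1/0.1 = 10
Step 4: unknown factor x
Step 5: 10 mL brought to 200 mL → factor 200/10 = 20
Step 6: 5 mL brought to 500 mL → factor 500/5 = 100
Product of known-step factors = 2 × 10^7
Overall factor = 3.00 × 10^5 CFU/mL / (0.00150 CFU/mL) = 2 × 10^8
x = 2 × 10^8 / 2 × 10^7 = 10.0

10.0-fold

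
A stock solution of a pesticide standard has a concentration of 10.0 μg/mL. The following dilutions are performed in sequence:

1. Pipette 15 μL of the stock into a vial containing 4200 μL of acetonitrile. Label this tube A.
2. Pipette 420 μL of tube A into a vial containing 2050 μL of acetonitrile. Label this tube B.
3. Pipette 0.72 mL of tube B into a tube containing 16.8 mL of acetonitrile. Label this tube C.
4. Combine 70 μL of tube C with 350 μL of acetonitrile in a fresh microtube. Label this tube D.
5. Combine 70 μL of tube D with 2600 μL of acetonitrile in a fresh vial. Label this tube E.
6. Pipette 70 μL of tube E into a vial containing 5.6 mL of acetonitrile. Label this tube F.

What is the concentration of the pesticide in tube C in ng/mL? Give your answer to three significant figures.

Step 1: 15 μL + 4200 μL = 4215 μL total → factor 4215/15 = 281
Step 2: 420 μL + 2050 μL = 2470 μL total → factor 2470/420 = 5.881
Step 3: 0.72 mL + 16.8 mL = 17.52 mL total → factor 17.52/0.72 = 24.333
Dilution factor through tube C = 281 × 5.881 × 24.333 = 40212
[tube C] = 10.0 μg/mL / 40212 = 0.0002487 μg/mL = 0.249 ng/mL

0.249 ng/mL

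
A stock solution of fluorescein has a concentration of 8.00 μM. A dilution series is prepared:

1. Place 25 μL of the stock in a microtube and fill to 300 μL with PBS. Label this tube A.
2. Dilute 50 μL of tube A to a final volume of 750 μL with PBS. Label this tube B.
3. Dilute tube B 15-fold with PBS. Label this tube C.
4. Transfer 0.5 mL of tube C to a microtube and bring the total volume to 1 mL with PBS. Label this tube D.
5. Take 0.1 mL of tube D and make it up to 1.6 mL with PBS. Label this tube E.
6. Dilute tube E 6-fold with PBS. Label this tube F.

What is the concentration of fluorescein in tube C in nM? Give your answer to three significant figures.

2.96 nM

Step 1: 25 μL brought to 300 μL → factor 300/25 = 12
Step 2: 50 μL brought to 750 μL → factor 750/50 = 15
Step 3: 15-fold → factor 15
Dilution factor through tube C = 12 × 15 × 15 = 2700
[tube C] = 8.00 μM / 2700 = 0.002963 μM = 2.96 nM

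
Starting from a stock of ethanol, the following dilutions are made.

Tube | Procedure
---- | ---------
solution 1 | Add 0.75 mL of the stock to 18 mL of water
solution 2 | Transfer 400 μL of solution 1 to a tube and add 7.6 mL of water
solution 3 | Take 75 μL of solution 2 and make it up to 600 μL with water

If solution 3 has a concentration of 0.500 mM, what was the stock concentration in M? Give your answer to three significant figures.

Step 1: 0.75 mL + 18 mL = 18.75 mL total → factor 18.75/0.75 = 25
Step 2: 400 μL + 7.6 mL = 8000 μL total → factor 8000/400 = 20
Step 3: 75 μL brought to 600 μL → factor 600/75 = 8
Overall dilution factor = 25 × 20 × 8 = 4000
Stock = 0.500 mM × 4000 = 2000 mM = 2.00 M

2.00 M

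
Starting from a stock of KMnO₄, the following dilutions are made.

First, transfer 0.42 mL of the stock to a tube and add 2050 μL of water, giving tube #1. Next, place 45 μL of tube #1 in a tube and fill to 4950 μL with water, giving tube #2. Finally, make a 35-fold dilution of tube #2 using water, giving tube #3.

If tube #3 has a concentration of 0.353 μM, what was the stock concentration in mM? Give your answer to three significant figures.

7.99 mM

Step 1: 0.42 mL + 2050 μL = 2.47 mL total → factor 2.47/0.42 = 5.881
Step 2: 45 μL brought to 4950 μL → factor 4950/45 = 110
Step 3: 35-fold → factor 35
Overall dilution factor = 5.881 × 110 × 35 = 22642
Stock = 0.353 μM × 22642 = 7993 μM = 7.99 mM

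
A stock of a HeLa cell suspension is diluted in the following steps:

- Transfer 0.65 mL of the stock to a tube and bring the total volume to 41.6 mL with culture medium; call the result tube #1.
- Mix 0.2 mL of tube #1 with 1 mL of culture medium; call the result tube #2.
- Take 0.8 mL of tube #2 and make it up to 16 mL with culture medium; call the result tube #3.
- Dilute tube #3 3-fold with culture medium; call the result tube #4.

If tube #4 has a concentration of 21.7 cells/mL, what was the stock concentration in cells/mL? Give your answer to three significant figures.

5.00 × 10^5 cells/mL

Step 1: 0.65 mL brought to 41.6 mL → factor 41.6/0.65 = 64
Step 2: 0.2 mL + 1 mL = 1.2 mL total → factor 1.2/0.2 = 6
Step 3: 0.8 mL brought to 16 mL → factor 16/0.8 = 20
Step 4: 3-fold → factor 3
Overall dilution factor = 64 × 6 × 20 × 3 = 23040
Stock = 21.7 cells/mL × 23040 = 5.00 × 10^5 cells/mL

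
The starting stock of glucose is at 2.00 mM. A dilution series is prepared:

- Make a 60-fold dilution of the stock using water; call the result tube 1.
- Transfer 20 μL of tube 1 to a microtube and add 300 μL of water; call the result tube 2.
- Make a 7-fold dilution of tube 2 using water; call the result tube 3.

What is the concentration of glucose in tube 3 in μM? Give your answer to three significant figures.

Step 1: 60-fold → factor 60
Step 2: 20 μL + 300 μL = 320 μL total → factor 320/20 = 16
Step 3: 7-fold → factor 7
Dilution factor through tube 3 = 60 × 16 × 7 = 6720
[tube 3] = 2.00 mM / 6720 = 0.0002976 mM = 0.298 μM

0.298 μM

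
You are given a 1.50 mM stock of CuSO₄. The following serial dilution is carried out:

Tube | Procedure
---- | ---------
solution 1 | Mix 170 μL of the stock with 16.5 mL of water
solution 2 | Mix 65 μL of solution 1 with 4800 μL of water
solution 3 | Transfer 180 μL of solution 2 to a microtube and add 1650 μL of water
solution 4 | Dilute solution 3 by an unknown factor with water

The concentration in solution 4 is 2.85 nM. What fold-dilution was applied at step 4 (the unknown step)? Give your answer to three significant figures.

Step 1: 170 μL + 16.5 mL = 16670 μL total → factor 16670/170 = 98.059
Step 2: 65 μL + 4800 μL = 4865 μL total → factor 4865/65 = 74.846
Step 3: 180 μL + 1650 μL = 1830 μL total → factor 1830/180 = 10.167
Step 4: unknown factor x
Product of known-step factors = 74616
Overall factor = 1.50 mM / (2.85 nM) = 5.2632 × 10^5
x = 5.2632 × 10^5 / 74616 = 7.05

7.05-fold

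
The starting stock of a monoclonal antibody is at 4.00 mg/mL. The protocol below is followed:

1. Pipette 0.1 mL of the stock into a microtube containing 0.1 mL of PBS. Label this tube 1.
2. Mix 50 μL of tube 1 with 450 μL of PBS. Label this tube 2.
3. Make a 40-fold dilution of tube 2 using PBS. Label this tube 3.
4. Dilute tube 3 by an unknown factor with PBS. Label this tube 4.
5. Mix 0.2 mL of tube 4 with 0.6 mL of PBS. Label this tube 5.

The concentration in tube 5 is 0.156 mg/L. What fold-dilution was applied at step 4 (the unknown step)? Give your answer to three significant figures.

Step 1: 0.1 mL + 0.1 mL = 0.2 mL total → factor 0.2/0.1 = 2
Step 2: 50 μL + 450 μL = 500 μL total → factor 500/50 = 10
Step 3: 40-fold → factor 40
Step 4: unknown factor x
Step 5: 0.2 mL + 0.6 mL = 0.8 mL total → factor 0.8/0.2 = 4
Product of known-step factors = 3200
Overall factor = 4.00 mg/mL / (0.156 mg/L) = 25641
x = 25641 / 3200 = 8.01

8.01-fold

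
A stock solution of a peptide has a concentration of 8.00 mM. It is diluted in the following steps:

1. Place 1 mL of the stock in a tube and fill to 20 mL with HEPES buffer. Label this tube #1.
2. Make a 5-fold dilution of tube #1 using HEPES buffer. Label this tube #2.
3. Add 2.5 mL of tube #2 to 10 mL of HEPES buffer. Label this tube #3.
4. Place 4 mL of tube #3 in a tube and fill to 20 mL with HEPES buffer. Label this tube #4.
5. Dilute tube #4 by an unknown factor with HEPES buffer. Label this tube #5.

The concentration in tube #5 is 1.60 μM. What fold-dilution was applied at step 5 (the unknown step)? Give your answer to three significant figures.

Step 1: 1 mL brought to 20 mL → factor 20/1 = 20
Step 2: 5-fold → factor 5
Step 3: 2.5 mL + 10 mL = 12.5 mL total → factor 12.5/2.5 = 5
Step 4: 4 mL brought to 20 mL → factor 20/4 = 5
Step 5: unknown factor x
Product of known-step factors = 2500
Overall factor = 8.00 mM / (1.60 μM) = 5000
x = 5000 / 2500 = 2.00

2.00-fold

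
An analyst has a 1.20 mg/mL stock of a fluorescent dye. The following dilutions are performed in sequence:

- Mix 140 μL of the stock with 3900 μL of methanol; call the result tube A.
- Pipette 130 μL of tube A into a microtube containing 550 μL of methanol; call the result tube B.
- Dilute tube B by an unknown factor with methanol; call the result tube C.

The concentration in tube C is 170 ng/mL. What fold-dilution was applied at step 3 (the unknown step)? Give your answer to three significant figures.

Step 1: 140 μL + 3900 μL = 4040 μL total → factor 4040/140 = 28.857
Step 2: 130 μL + 550 μL = 680 μL total → factor 680/130 = 5.2308
Step 3: unknown factor x
Product of known-step factors = 150.95
Overall factor = 1.20 mg/mL / (170 ng/mL) = 7058.8
x = 7058.8 / 150.95 = 46.8

46.8-fold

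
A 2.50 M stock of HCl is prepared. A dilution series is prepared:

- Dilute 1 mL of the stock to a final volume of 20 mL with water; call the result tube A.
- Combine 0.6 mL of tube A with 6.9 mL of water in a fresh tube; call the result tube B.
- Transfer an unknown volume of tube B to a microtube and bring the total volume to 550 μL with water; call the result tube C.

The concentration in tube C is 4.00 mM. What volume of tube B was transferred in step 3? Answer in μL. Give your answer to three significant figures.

Step 1: 1 mL brought to 20 mL → factor 20/1 = 20
Step 2: 0.6 mL + 6.9 mL = 7.5 mL total → factor 7.5/0.6 = 12.5
Step 3: v brought to 550 μL → factor = 550 μL/v
Product of known-step factors = 250
Overall factor = 2.50 M / (4.00 mM) = 625
Step-3 factor = 625 / 250 = 2.5
v = 550 μL / 2.5 = 220 μL

220 μL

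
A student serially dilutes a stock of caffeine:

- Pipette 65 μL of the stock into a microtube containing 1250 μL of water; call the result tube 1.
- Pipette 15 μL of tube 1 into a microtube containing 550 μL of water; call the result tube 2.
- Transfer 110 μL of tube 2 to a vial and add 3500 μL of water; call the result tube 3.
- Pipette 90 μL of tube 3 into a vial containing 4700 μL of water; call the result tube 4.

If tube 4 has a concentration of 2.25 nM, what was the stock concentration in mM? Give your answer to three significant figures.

2.99 mM

Step 1: 65 μL + 1250 μL = 1315 μL total → factor 1315/65 = 20.231
Step 2: 15 μL + 550 μL = 565 μL total → factor 565/15 = 37.667
Step 3: 110 μL + 3500 μL = 3610 μL total → factor 3610/110 = 32.818
Step 4: 90 μL + 4700 μL = 4790 μL total → factor 4790/90 = 53.222
Overall dilution factor = 20.231 × 37.667 × 32.818 × 53.222 = 1.331 × 10^6
Stock = 2.25 nM × 1.331 × 10^6 = 2.995 × 10^6 nM = 2.99 mM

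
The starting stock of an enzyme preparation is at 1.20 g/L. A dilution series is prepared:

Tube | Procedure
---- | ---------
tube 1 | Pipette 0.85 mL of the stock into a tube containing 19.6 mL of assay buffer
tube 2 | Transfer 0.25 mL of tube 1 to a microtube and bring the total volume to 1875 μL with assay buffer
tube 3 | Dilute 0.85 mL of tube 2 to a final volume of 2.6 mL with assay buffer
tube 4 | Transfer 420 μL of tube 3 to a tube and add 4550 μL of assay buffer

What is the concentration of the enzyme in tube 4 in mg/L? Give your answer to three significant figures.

Step 1: 0.85 mL + 19.6 mL = 20.45 mL total → factor 20.45/0.85 = 24.059
Step 2: 0.25 mL brought to 1875 μL → factor 1.875/0.25 = 7.5
Step 3: 0.85 mL brought to 2.6 mL → factor 2.6/0.85 = 3.0588
Step 4: 420 μL + 4550 μL = 4970 μL total → factor 4970/420 = 11.833
Overall dilution factor = 24.059 × 7.5 × 3.0588 × 11.833 = 6531.3
Final = 1.20 g/L / 6531.3 = 0.0001837 g/L = 0.184 mg/L

0.184 mg/L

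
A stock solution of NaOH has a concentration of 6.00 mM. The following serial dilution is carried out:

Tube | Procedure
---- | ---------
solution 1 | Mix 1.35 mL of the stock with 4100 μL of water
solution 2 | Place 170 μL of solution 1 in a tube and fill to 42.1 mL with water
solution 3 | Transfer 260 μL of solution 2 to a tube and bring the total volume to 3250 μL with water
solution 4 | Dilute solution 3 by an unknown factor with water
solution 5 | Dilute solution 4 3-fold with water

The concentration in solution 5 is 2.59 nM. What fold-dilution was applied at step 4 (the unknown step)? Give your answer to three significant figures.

Step 1: 1.35 mL + 4100 μL = 5.45 mL total → factor 5.45/1.35 = 4.037
Step 2: 170 μL brought to 42.1 mL → factor 42100/170 = 247.65
Step 3: 260 μL brought to 3250 μL → factor 3250/260 = 12.5
Step 4: unknown factor x
Step 5: 3-fold → factor 3
Product of known-step factors = 37491
Overall factor = 6.00 mM / (2.59 nM) = 2.3166 × 10^6
x = 2.3166 × 10^6 / 37491 = 61.8

61.8-fold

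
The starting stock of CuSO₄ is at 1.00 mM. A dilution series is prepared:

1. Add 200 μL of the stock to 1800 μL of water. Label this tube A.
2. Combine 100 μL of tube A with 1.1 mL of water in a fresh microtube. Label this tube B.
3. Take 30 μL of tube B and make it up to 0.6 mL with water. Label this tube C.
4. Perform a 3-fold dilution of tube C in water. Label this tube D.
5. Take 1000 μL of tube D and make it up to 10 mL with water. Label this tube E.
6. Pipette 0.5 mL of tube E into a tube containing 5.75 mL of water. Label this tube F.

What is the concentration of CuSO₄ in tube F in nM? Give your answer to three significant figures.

Step 1: 200 μL + 1800 μL = 2000 μL total → factor 2000/200 = 10
Step 2: 100 μL + 1.1 mL = 1200 μL total → factor 1200/100 = 12
Step 3: 30 μL brought to 0.6 mL → factor 600/30 = 20
Step 4: 3-fold → factor 3
Step 5: 1000 μL brought to 10 mL → factor 10000/1000 = 10
Step 6: 0.5 mL + 5.75 mL = 6.25 mL total → factor 6.25/0.5 = 12.5
Overall dilution factor = 10 × 12 × 20 × 3 × 10 × 12.5 = 9 × 10^5
Final = 1.00 mM / 9 × 10^5 = 1.111 × 10^-6 mM = 1.11 nM

1.11 nM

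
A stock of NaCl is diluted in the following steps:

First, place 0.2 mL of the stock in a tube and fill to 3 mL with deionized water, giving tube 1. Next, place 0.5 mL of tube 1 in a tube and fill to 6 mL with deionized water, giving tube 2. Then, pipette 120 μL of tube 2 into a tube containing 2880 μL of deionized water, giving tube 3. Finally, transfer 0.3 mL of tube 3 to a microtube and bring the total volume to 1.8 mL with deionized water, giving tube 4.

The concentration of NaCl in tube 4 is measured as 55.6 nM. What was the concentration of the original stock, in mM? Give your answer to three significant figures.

1.50 mM

Step 1: 0.2 mL brought to 3 mL → factor 3/0.2 = 15
Step 2: 0.5 mL brought to 6 mL → factor 6/0.5 = 12
Step 3: 120 μL + 2880 μL = 3000 μL total → factor 3000/120 = 25
Step 4: 0.3 mL brought to 1.8 mL → factor 1.8/0.3 = 6
Overall dilution factor = 15 × 12 × 25 × 6 = 27000
Stock = 55.6 nM × 27000 = 1.501 × 10^6 nM = 1.50 mM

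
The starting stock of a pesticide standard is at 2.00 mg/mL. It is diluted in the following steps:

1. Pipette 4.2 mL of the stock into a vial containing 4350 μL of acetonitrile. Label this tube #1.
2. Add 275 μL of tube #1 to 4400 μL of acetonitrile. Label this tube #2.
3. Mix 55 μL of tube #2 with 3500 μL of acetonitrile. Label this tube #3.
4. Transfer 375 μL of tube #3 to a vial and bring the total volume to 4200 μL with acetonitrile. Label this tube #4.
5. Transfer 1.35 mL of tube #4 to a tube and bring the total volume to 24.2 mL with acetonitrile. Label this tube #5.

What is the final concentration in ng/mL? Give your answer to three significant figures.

Step 1: 4.2 mL + 4350 μL = 8.55 mL total → factor 8.55/4.2 = 2.0357
Step 2: 275 μL + 4400 μL = 4675 μL total → factor 4675/275 = 17
Step 3: 55 μL + 3500 μL = 3555 μL total → factor 3555/55 = 64.636
Step 4: 375 μL brought to 4200 μL → factor 4200/375 = 11.2
Step 5: 1.35 mL brought to 24.2 mL → factor 24.2/1.35 = 17.926
Overall dilution factor = 2.0357 × 17 × 64.636 × 11.2 × 17.926 = 4.491 × 10^5
Final = 2.00 mg/mL / 4.491 × 10^5 = 4.453 × 10^-6 mg/mL = 4.45 ng/mL

4.45 ng/mL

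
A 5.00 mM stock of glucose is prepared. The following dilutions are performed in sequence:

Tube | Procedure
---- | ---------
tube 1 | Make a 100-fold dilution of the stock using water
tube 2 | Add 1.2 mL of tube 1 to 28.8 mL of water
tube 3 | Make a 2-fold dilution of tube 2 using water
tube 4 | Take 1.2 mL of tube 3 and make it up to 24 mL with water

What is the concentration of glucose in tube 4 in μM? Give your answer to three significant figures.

Step 1: 100-fold → factor 100
Step 2: 1.2 mL + 28.8 mL = 30 mL total → factor 30/1.2 = 25
Step 3: 2-fold → factor 2
Step 4: 1.2 mL brought to 24 mL → factor 24/1.2 = 20
Overall dilution factor = 100 × 25 × 2 × 20 = 1 × 10^5
Final = 5.00 mM / 1 × 10^5 = 5.000 × 10^-5 mM = 0.0500 μM

0.0500 μM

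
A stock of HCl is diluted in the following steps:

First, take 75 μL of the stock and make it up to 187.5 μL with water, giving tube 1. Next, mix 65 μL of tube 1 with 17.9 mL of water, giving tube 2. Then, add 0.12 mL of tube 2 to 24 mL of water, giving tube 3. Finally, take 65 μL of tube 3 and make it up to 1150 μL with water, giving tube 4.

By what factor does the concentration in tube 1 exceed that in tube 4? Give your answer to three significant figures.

Step 1: 75 μL brought to 187.5 μL → factor 187.5/75 = 2.5
Step 2: 65 μL + 17.9 mL = 17965 μL total → factor 17965/65 = 276.38
Step 3: 0.12 mL + 24 mL = 24.12 mL total → factor 24.12/0.12 = 201
Step 4: 65 μL brought to 1150 μL → factor 1150/65 = 17.692
Dilution factor to tube 1 = 2.5; to tube 4 = 2.4572 × 10^6
[tube 1]/[tube 4] = (factor to tube 4)/(factor to tube 1) = 2.4572 × 10^6/2.5 = 9.83 × 10^5

9.83 × 10^5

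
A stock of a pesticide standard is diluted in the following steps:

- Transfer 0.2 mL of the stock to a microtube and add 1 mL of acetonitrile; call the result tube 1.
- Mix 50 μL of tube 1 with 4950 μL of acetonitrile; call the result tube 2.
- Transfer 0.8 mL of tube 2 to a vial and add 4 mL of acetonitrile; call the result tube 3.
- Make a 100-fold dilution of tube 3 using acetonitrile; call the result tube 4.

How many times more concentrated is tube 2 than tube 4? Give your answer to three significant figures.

600

Step 1: 0.2 mL + 1 mL = 1.2 mL total → factor 1.2/0.2 = 6
Step 2: 50 μL + 4950 μL = 5000 μL total → factor 5000/50 = 100
Step 3: 0.8 mL + 4 mL = 4.8 mL total → factor 4.8/0.8 = 6
Step 4: 100-fold → factor 100
Dilution factor to tube 2 = 600; to tube 4 = 3.6 × 10^5
[tube 2]/[tube 4] = (factor to tube 4)/(factor to tube 2) = 3.6 × 10^5/600 = 600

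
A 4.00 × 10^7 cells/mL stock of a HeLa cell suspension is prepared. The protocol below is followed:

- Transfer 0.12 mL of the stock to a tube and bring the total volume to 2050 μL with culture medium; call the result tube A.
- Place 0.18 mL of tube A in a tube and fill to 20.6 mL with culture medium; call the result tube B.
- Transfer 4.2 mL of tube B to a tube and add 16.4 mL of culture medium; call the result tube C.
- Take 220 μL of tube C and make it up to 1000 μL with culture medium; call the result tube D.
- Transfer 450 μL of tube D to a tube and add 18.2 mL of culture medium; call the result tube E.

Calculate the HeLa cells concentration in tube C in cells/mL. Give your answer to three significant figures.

Step 1: 0.12 mL brought to 2050 μL → factor 2.05/0.12 = 17.083
Step 2: 0.18 mL brought to 20.6 mL → factor 20.6/0.18 = 114.44
Step 3: 4.2 mL + 16.4 mL = 20.6 mL total → factor 20.6/4.2 = 4.9048
Dilution factor through tube C = 17.083 × 114.44 × 4.9048 = 9589.3
[tube C] = 4.00 × 10^7 cells/mL / 9589.3 = 4.17 × 10^3 cells/mL

4.17 × 10^3 cells/mL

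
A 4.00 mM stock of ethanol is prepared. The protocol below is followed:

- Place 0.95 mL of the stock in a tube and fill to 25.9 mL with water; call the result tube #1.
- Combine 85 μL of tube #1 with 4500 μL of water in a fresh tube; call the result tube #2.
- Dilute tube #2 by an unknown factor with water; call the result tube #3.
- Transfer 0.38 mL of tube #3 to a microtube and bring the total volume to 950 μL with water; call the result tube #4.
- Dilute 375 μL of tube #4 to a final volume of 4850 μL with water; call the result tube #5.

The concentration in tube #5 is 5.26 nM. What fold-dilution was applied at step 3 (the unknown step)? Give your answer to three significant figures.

Step 1: 0.95 mL brought to 25.9 mL → factor 25.9/0.95 = 27.263
Step 2: 85 μL + 4500 μL = 4585 μL total → factor 4585/85 = 53.941
Step 3: unknown factor x
Step 4: 0.38 mL brought to 950 μL → factor 0.95/0.38 = 2.5
Step 5: 375 μL brought to 4850 μL → factor 4850/375 = 12.933
Product of known-step factors = 47550
Overall factor = 4.00 mM / (5.26 nM) = 7.6046 × 10^5
x = 7.6046 × 10^5 / 47550 = 16.0

16.0-fold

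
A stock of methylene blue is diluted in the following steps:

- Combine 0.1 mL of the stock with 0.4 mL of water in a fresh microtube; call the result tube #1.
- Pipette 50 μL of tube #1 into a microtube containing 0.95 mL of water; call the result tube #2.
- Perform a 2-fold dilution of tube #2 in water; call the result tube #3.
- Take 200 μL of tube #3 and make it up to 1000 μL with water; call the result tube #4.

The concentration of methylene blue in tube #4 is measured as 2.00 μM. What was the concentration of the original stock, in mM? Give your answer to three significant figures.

Step 1: 0.1 mL + 0.4 mL = 0.5 mL total → factor 0.5/0.1 = 5
Step 2: 50 μL + 0.95 mL = 1000 μL total → factor 1000/50 = 20
Step 3: 2-fold → factor 2
Step 4: 200 μL brought to 1000 μL → factor 1000/200 = 5
Overall dilution factor = 5 × 20 × 2 × 5 = 1000
Stock = 2.00 μM × 1000 = 2000 μM = 2.00 mM

2.00 mM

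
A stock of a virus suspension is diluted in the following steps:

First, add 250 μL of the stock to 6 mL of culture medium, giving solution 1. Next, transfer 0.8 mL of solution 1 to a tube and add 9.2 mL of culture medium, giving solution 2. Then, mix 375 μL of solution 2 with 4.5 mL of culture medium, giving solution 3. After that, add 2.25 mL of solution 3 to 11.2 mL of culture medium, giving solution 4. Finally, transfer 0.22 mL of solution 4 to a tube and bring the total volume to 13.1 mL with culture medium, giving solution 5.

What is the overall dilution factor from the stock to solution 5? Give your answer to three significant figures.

1.45 × 10^6

Step 1: 250 μL + 6 mL = 6250 μL total → factor 6250/250 = 25
Step 2: 0.8 mL + 9.2 mL = 10 mL total → factor 10/0.8 = 12.5
Step 3: 375 μL + 4.5 mL = 4875 μL total → factor 4875/375 = 13
Step 4: 2.25 mL + 11.2 mL = 13.45 mL total → factor 13.45/2.25 = 5.9778
Step 5: 0.22 mL brought to 13.1 mL → factor 13.1/0.22 = 59.545
Overall dilution factor = 25 × 12.5 × 13 × 5.9778 × 59.545 = 1.446 × 10^6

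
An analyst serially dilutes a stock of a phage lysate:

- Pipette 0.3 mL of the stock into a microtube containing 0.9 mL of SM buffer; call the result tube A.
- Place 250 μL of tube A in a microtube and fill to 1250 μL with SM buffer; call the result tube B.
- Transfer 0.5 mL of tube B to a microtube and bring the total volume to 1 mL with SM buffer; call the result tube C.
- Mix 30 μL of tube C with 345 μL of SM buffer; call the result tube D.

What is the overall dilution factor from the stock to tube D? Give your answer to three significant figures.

Step 1: 0.3 mL + 0.9 mL = 1.2 mL total → factor 1.2/0.3 = 4
Step 2: 250 μL brought to 1250 μL → factor 1250/250 = 5
Step 3: 0.5 mL brought to 1 mL → factor 1/0.5 = 2
Step 4: 30 μL + 345 μL = 375 μL total → factor 375/30 = 12.5
Overall dilution factor = 4 × 5 × 2 × 12.5 = 500

500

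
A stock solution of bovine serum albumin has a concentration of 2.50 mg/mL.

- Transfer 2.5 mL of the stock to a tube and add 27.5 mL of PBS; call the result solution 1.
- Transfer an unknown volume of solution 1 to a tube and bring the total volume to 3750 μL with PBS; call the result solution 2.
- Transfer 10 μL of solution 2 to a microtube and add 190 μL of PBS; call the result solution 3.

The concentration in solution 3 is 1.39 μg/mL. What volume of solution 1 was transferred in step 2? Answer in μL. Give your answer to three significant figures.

Step 1: 2.5 mL + 27.5 mL = 30 mL total → factor 30/2.5 = 12
Step 2: v brought to 3750 μL → factor = 3750 μL/v
Step 3: 10 μL + 190 μL = 200 μL total → factor 200/10 = 20
Product of known-step factors = 240
Overall factor = 2.50 mg/mL / (1.39 μg/mL) = 1798.6
Step-2 factor = 1798.6 / 240 = 7.494
v = 3750 μL / 7.494 = 500 μL

500 μL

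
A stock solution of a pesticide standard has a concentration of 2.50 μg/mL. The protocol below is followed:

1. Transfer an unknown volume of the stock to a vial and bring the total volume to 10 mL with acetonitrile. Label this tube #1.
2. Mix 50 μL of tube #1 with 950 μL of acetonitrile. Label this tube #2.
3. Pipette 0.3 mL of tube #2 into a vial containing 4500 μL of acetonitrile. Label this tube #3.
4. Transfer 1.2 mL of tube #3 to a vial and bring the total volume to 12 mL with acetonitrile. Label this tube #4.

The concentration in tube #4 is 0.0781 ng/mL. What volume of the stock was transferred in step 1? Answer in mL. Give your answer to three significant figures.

Step 1: v brought to 10 mL → factor = 10 mL/v
Step 2: 50 μL + 950 μL = 1000 μL total → factor 1000/50 = 20
Step 3: 0.3 mL + 4500 μL = 4.8 mL total → factor 4.8/0.3 = 16
Step 4: 1.2 mL brought to 12 mL → factor 12/1.2 = 10
Product of known-step factors = 3200
Overall factor = 2.50 μg/mL / (0.0781 ng/mL) = 32010
Step-1 factor = 32010 / 3200 = 10.003
v = 10 mL / 10.003 = 1.00 mL

1.00 mL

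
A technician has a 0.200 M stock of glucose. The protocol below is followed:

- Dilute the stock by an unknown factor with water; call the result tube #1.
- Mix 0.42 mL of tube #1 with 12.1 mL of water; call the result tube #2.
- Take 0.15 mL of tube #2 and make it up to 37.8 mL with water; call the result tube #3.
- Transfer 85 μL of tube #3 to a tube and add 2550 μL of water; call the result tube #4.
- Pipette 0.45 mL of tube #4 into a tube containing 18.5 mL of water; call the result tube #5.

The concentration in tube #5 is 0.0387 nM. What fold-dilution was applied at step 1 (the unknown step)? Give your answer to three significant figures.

527-fold

Step 1: unknown factor x
Step 2: 0.42 mL + 12.1 mL = 12.52 mL total → factor 12.52/0.42 = 29.81
Step 3: 0.15 mL brought to 37.8 mL → factor 37.8/0.15 = 252
Step 4: 85 μL + 2550 μL = 2635 μL total → factor 2635/85 = 31
Step 5: 0.45 mL + 18.5 mL = 18.95 mL total → factor 18.95/0.45 = 42.111
Product of known-step factors = 9.8065 × 10^6
Overall factor = 0.200 M / (0.0387 nM) = 5.168 × 10^9
x = 5.168 × 10^9 / 9.8065 × 10^6 = 527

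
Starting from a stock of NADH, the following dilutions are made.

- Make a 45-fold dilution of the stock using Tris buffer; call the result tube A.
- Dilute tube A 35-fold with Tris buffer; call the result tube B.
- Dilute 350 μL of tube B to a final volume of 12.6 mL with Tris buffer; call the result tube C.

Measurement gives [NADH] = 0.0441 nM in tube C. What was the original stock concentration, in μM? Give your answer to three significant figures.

Step 1: 45-fold → factor 45
Step 2: 35-fold → factor 35
Step 3: 350 μL brought to 12.6 mL → factor 12600/350 = 36
Overall dilution factor = 45 × 35 × 36 = 56700
Stock = 0.0441 nM × 56700 = 2500 nM = 2.50 μM

2.50 μM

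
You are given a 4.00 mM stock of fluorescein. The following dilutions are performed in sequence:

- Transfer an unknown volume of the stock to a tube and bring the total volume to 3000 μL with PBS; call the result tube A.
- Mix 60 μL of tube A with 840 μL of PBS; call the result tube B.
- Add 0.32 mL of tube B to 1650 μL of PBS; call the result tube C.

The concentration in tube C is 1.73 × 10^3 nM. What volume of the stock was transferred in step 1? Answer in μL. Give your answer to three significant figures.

120 μL

Step 1: v brought to 3000 μL → factor = 3000 μL/v
Step 2: 60 μL + 840 μL = 900 μL total → factor 900/60 = 15
Step 3: 0.32 mL + 1650 μL = 1.97 mL total → factor 1.97/0.32 = 6.1562
Product of known-step factors = 92.344
Overall factor = 4.00 mM / (1.73 × 10^3 nM) = 2312.1
Step-1 factor = 2312.1 / 92.344 = 25.038
v = 3000 μL / 25.038 = 120 μL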